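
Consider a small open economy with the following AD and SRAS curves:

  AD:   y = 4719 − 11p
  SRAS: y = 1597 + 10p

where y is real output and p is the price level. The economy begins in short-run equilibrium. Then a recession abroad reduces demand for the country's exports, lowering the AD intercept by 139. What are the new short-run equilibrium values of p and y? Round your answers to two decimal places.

This is a negative demand shock: AD shifts left.
New AD: y = 4580 − 11p.
Set AD = SRAS: 4580 − 11p = 1597 + 10p, so 2983 = 21p and p = 142.05.
Substituting into AD, y = 3017.48.

p = 142.05, y = 3017.48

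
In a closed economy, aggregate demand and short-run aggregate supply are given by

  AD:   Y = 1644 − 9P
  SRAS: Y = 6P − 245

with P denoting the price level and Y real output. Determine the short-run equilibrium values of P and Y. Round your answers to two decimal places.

P = 125.93, Y = 510.60

Set AD = SRAS: 1644 − 9P = 6P − 245, so 1889 = 15P and P = 125.93.
Substituting into AD, Y = 1644 − 9P = 510.60.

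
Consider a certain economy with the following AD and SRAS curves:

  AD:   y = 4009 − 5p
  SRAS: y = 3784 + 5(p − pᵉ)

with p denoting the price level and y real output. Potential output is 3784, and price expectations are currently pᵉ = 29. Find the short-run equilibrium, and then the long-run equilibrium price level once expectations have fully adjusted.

Short run: with pᵉ = 29, SRAS is y = 3639 + 5p. Setting AD = SRAS gives 370 = 10p, so p = 37 and y = 4009 − 5·37 = 3824.
Output 3824 is above potential 3784, so over time expected prices rise and SRAS shifts left until y returns to 3784.
Long run: y = 3784 on the AD curve gives 3784 = 4009 − 5p, so p = 45.

Short run: p = 37, y = 3824. Long run: p = 45.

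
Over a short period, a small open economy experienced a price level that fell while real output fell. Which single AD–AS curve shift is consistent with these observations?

AD shifted left

P fell and Y fell. An AD shift moves P and Y in the same direction; an SRAS shift moves them in opposite directions.
Here P and Y moved in the same direction, so the AD curve shifted.
Since Y fell, AD shifted left.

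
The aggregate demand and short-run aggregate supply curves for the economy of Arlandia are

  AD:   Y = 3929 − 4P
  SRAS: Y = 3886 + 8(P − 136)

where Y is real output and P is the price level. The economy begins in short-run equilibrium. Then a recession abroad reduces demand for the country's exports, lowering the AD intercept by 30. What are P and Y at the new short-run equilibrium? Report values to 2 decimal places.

This is a negative demand shock: AD shifts left.
New AD: Y = 3899 − 4P.
SRAS can be written Y = 2798 + 8P.
Set AD = SRAS: 3899 − 4P = 2798 + 8P, so 1101 = 12P and P = 91.75.
Substituting into AD, Y = 3532.00.

P = 91.75, Y = 3532.00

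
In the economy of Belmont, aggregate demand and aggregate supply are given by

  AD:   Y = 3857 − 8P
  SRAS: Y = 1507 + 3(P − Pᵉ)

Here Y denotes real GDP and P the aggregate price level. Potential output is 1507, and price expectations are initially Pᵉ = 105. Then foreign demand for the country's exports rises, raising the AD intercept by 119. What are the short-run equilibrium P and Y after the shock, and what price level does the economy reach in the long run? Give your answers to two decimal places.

Short run: P = 253.09, Y = 1951.27. Long run: P = 308.63.

AD shifts right: new AD is Y = 3976 − 8P. With Pᵉ = 105, SRAS is Y = 1192 + 3P.
Short run: 3976 − 8P = 1192 + 3P gives 2784 = 11P, so P = 253.09 and Y = 3976 − 8P = 1951.27.
Y = 1951.27 is above potential 1507; expectations adjust and SRAS shifts left until Y = 1507.
Long run: on the new AD curve, 1507 = 3976 − 8P gives P = 308.63.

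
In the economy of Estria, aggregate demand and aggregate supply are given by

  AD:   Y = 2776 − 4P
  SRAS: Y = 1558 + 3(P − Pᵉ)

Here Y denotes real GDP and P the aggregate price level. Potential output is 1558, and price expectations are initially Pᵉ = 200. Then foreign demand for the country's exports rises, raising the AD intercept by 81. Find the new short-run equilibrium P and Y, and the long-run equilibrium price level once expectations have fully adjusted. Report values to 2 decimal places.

AD shifts right: new AD is Y = 2857 − 4P. With Pᵉ = 200, SRAS is Y = 958 + 3P.
Short run: 2857 − 4P = 958 + 3P gives 1899 = 7P, so P = 271.29 and Y = 2857 − 4P = 1771.86.
Y = 1771.86 is above potential 1558; expectations adjust and SRAS shifts left until Y = 1558.
Long run: on the new AD curve, 1558 = 2857 − 4P gives P = 324.75.

Short run: P = 271.29, Y = 1771.86. Long run: P = 324.75.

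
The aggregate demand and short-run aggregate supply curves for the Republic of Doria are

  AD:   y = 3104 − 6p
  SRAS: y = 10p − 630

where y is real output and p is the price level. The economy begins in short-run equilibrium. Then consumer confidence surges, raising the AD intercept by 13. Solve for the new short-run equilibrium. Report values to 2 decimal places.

This is a positive demand shock: AD shifts right.
New AD: y = 3117 − 6p.
Set AD = SRAS: 3117 − 6p = 10p − 630, so 3747 = 16p and p = 234.19.
Substituting into AD, y = 1711.88.

p = 234.19, y = 1711.88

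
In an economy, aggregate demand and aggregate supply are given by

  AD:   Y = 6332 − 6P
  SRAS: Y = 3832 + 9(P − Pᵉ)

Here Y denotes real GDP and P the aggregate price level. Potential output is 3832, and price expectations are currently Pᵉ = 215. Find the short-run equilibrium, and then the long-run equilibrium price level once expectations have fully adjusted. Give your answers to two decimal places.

Short run: P = 295.67, Y = 4558.00. Long run: P = 416.67.

Short run: with Pᵉ = 215, SRAS is Y = 1897 + 9P. Setting AD = SRAS gives 4435 = 15P, so P = 295.67 and Y = 6332 − 6P = 4558.00.
Output 4558.00 is above potential 3832, so over time expected prices rise and SRAS shifts left until Y returns to 3832.
Long run: Y = 3832 on the AD curve gives 3832 = 6332 − 6P, so P = 416.67.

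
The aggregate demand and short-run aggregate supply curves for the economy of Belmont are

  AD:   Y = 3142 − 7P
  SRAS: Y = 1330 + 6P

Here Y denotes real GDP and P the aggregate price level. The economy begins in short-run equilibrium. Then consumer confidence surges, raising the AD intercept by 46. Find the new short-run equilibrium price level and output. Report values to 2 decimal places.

P = 142.92, Y = 2187.54

This is a positive demand shock: AD shifts right.
New AD: Y = 3188 − 7P.
Set AD = SRAS: 3188 − 7P = 1330 + 6P, so 1858 = 13P and P = 142.92.
Substituting into AD, Y = 2187.54.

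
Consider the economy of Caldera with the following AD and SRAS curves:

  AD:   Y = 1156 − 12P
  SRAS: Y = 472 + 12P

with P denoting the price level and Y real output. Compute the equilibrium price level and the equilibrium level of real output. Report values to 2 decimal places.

P = 28.50, Y = 814.00

Set AD = SRAS: 1156 − 12P = 472 + 12P, so 684 = 24P and P = 28.50.
Substituting into AD, Y = 1156 − 12P = 814.00.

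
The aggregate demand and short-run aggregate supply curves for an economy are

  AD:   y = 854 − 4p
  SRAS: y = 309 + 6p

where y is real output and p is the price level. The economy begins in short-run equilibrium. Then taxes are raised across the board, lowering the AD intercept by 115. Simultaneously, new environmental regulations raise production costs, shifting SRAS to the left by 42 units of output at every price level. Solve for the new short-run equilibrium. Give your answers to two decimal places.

p = 47.20, y = 550.20

After both shocks: AD is y = 739 − 4p and SRAS is y = 267 + 6p.
Setting them equal: 472 = 10p, so p = 47.20.
Substituting into AD, y = 550.20.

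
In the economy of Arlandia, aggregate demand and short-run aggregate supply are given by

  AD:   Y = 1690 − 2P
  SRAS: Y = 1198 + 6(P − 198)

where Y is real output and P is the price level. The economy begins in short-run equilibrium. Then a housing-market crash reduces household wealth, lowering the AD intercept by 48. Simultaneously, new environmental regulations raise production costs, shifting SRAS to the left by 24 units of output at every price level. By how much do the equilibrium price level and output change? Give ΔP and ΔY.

ΔP = -3, ΔY = -42

After both shocks: AD is Y = 1642 − 2P and SRAS is Y = 6P − 14.
Setting them equal: 1656 = 8P, so P = 207.
Y = 1642 − 2·207 = 1228.
Initially P = 210, Y = 1270, so ΔP = -3 and ΔY = -42.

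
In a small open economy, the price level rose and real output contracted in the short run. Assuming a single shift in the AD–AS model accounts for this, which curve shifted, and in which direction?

P rose and Y fell. An AD shift moves P and Y in the same direction; an SRAS shift moves them in opposite directions.
Here P and Y moved in opposite directions, so the SRAS curve shifted.
Since Y fell, SRAS shifted left.

SRAS shifted left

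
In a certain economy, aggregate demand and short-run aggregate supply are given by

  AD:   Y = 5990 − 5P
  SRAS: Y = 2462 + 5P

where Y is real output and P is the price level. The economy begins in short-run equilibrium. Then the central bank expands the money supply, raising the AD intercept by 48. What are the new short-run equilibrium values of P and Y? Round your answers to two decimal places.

This is a positive demand shock: AD shifts right.
New AD: Y = 6038 − 5P.
Set AD = SRAS: 6038 − 5P = 2462 + 5P, so 3576 = 10P and P = 357.60.
Substituting into AD, Y = 4250.00.

P = 357.60, Y = 4250.00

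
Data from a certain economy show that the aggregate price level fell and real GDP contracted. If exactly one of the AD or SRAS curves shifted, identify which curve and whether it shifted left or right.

AD shifted left

P fell and Y fell. An AD shift moves P and Y in the same direction; an SRAS shift moves them in opposite directions.
Here P and Y moved in the same direction, so the AD curve shifted.
Since Y fell, AD shifted left.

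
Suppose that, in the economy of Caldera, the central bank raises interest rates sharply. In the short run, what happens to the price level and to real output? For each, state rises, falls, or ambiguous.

This is a negative demand shock: AD shifts left.
Moving along the upward-sloping SRAS curve, P falls and Y falls.

Price level: falls; output: falls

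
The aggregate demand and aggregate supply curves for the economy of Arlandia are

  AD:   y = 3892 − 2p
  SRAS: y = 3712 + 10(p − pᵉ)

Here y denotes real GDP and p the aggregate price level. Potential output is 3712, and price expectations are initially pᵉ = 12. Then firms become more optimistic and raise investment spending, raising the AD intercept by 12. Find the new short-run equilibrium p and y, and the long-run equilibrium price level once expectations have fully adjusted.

AD shifts right: new AD is y = 3904 − 2p. With pᵉ = 12, SRAS is y = 3592 + 10p.
Short run: 3904 − 2p = 3592 + 10p gives 312 = 12p, so p = 26 and y = 3904 − 2·26 = 3852.
y = 3852 is above potential 3712; expectations adjust and SRAS shifts left until y = 3712.
Long run: on the new AD curve, 3712 = 3904 − 2p gives p = 96.

Short run: p = 26, y = 3852. Long run: p = 96.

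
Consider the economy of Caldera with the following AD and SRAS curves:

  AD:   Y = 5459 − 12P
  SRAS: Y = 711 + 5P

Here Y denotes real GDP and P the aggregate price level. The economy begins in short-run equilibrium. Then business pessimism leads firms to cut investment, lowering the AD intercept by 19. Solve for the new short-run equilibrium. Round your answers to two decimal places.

This is a negative demand shock: AD shifts left.
New AD: Y = 5440 − 12P.
Set AD = SRAS: 5440 − 12P = 711 + 5P, so 4729 = 17P and P = 278.18.
Substituting into AD, Y = 2101.88.

P = 278.18, Y = 2101.88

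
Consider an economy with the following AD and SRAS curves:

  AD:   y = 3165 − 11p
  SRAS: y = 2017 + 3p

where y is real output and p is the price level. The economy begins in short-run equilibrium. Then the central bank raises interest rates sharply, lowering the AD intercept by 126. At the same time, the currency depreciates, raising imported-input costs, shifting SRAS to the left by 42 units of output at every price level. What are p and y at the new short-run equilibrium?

After both shocks: AD is y = 3039 − 11p and SRAS is y = 1975 + 3p.
Setting them equal: 1064 = 14p, so p = 76.
y = 3039 − 11·76 = 2203.

p = 76, y = 2203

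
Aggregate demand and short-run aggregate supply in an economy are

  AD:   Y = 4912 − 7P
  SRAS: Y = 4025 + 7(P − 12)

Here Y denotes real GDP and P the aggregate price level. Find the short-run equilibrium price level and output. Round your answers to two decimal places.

P = 69.36, Y = 4426.50

Write SRAS as Y = 4025 + 7P − 84 = 3941 + 7P.
Set AD = SRAS: 4912 − 7P = 3941 + 7P, so 971 = 14P and P = 69.36.
Substituting into AD, Y = 4912 − 7P = 4426.50.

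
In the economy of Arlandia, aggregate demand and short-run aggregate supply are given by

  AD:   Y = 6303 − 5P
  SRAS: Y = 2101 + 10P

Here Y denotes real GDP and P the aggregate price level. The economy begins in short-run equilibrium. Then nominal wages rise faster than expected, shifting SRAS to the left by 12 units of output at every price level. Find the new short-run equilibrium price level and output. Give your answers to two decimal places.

P = 280.93, Y = 4898.33

This is a negative supply shock: SRAS shifts left.
New SRAS: Y = 2089 + 10P.
Set AD = SRAS: 6303 − 5P = 2089 + 10P, so 4214 = 15P and P = 280.93.
Substituting into AD, Y = 4898.33.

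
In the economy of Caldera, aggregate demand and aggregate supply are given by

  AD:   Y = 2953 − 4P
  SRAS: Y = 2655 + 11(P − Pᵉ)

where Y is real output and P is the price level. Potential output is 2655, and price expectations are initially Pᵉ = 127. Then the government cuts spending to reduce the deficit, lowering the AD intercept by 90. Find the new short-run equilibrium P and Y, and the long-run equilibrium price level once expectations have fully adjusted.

AD shifts left: new AD is Y = 2863 − 4P. With Pᵉ = 127, SRAS is Y = 1258 + 11P.
Short run: 2863 − 4P = 1258 + 11P gives 1605 = 15P, so P = 107 and Y = 2863 − 4·107 = 2435.
Y = 2435 is below potential 2655; expectations adjust and SRAS shifts right until Y = 2655.
Long run: on the new AD curve, 2655 = 2863 − 4P gives P = 52.

Short run: P = 107, Y = 2435. Long run: P = 52.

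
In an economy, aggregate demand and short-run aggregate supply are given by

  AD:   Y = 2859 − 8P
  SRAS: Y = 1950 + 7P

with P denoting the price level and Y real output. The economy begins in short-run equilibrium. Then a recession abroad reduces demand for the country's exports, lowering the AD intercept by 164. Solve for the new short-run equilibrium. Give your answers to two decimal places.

This is a negative demand shock: AD shifts left.
New AD: Y = 2695 − 8P.
Set AD = SRAS: 2695 − 8P = 1950 + 7P, so 745 = 15P and P = 49.67.
Substituting into AD, Y = 2297.67.

P = 49.67, Y = 2297.67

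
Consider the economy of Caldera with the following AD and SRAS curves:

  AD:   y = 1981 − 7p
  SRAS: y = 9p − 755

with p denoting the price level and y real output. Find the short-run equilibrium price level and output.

p = 171, y = 784

Set AD = SRAS: 1981 − 7p = 9p − 755, so 2736 = 16p and p = 171.
Then y = 1981 − 7·171 = 784.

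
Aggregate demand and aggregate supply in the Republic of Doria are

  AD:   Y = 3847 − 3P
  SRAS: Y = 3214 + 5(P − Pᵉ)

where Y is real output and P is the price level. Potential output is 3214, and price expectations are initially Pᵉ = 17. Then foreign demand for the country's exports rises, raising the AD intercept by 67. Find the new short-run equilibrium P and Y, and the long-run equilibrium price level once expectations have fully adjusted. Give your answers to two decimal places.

AD shifts right: new AD is Y = 3914 − 3P. With Pᵉ = 17, SRAS is Y = 3129 + 5P.
Short run: 3914 − 3P = 3129 + 5P gives 785 = 8P, so P = 98.13 and Y = 3914 − 3P = 3619.63.
Y = 3619.63 is above potential 3214; expectations adjust and SRAS shifts left until Y = 3214.
Long run: on the new AD curve, 3214 = 3914 − 3P gives P = 233.33.

Short run: P = 98.13, Y = 3619.63. Long run: P = 233.33.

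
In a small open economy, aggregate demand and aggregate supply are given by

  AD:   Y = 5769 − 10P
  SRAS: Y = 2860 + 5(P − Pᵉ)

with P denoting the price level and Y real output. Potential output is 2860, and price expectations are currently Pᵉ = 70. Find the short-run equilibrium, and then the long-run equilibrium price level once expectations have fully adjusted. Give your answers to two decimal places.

Short run: P = 217.27, Y = 3596.33. Long run: P = 290.90.

Short run: with Pᵉ = 70, SRAS is Y = 2510 + 5P. Setting AD = SRAS gives 3259 = 15P, so P = 217.27 and Y = 5769 − 10P = 3596.33.
Output 3596.33 is above potential 2860, so over time expected prices rise and SRAS shifts left until Y returns to 2860.
Long run: Y = 2860 on the AD curve gives 2860 = 5769 − 10P, so P = 290.90.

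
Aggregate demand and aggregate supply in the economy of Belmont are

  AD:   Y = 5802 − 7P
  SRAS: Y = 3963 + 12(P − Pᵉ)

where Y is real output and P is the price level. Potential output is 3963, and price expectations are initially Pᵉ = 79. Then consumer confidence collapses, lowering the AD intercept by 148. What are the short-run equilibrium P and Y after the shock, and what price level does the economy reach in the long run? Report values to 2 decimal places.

Short run: P = 138.89, Y = 4681.74. Long run: P = 241.57.

AD shifts left: new AD is Y = 5654 − 7P. With Pᵉ = 79, SRAS is Y = 3015 + 12P.
Short run: 5654 − 7P = 3015 + 12P gives 2639 = 19P, so P = 138.89 and Y = 5654 − 7P = 4681.74.
Y = 4681.74 is above potential 3963; expectations adjust and SRAS shifts left until Y = 3963.
Long run: on the new AD curve, 3963 = 5654 − 7P gives P = 241.57.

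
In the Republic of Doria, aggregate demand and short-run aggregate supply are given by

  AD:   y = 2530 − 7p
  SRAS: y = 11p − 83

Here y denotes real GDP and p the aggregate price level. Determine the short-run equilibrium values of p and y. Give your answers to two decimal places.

Set AD = SRAS: 2530 − 7p = 11p − 83, so 2613 = 18p and p = 145.17.
Substituting into AD, y = 2530 − 7p = 1513.83.

p = 145.17, y = 1513.83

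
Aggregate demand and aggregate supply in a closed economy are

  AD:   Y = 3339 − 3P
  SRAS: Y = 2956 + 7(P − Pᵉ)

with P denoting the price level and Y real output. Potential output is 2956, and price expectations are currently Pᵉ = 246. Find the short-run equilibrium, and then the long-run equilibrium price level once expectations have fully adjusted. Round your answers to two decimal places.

Short run: P = 210.50, Y = 2707.50. Long run: P = 127.67.

Short run: with Pᵉ = 246, SRAS is Y = 1234 + 7P. Setting AD = SRAS gives 2105 = 10P, so P = 210.50 and Y = 3339 − 3P = 2707.50.
Output 2707.50 is below potential 2956, so over time expected prices fall and SRAS shifts right until Y returns to 2956.
Long run: Y = 2956 on the AD curve gives 2956 = 3339 − 3P, so P = 127.67.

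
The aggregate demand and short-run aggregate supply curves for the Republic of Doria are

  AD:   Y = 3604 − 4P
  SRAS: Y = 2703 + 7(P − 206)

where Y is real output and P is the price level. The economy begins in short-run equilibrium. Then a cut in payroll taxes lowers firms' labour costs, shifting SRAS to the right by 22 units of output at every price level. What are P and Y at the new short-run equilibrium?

This is a positive supply shock: SRAS shifts right.
New SRAS: Y = 1283 + 7P.
Set AD = SRAS: 3604 − 4P = 1283 + 7P, so 2321 = 11P and P = 211.
Y = 3604 − 4·211 = 2760.

P = 211, Y = 2760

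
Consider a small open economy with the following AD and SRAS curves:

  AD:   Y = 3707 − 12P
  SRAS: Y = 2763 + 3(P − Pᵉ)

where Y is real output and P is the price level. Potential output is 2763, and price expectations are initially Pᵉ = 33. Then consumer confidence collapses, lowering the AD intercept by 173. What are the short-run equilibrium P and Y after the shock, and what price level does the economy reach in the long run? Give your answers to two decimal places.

Short run: P = 58.00, Y = 2838.00. Long run: P = 64.25.

AD shifts left: new AD is Y = 3534 − 12P. With Pᵉ = 33, SRAS is Y = 2664 + 3P.
Short run: 3534 − 12P = 2664 + 3P gives 870 = 15P, so P = 58.00 and Y = 3534 − 12P = 2838.00.
Y = 2838.00 is above potential 2763; expectations adjust and SRAS shifts left until Y = 2763.
Long run: on the new AD curve, 2763 = 3534 − 12P gives P = 64.25.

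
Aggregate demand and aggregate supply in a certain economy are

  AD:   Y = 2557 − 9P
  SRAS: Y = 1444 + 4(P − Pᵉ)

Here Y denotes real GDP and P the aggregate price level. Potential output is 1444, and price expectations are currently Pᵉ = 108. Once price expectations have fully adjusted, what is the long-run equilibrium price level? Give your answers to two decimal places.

Long-run P = 123.67

Short run: with Pᵉ = 108, SRAS is Y = 1012 + 4P. Setting AD = SRAS gives 1545 = 13P, so P = 118.85 and Y = 2557 − 9P = 1487.38.
Output 1487.38 is above potential 1444, so over time expected prices rise and SRAS shifts left until Y returns to 1444.
Long run: Y = 1444 on the AD curve gives 1444 = 2557 − 9P, so P = 123.67.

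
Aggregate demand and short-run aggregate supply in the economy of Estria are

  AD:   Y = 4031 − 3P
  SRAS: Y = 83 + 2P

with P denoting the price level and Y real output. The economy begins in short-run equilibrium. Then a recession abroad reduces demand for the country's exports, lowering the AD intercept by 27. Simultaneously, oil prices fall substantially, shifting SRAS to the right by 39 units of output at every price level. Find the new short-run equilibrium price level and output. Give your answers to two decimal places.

After both shocks: AD is Y = 4004 − 3P and SRAS is Y = 122 + 2P.
Setting them equal: 3882 = 5P, so P = 776.40.
Substituting into AD, Y = 1674.80.

P = 776.40, Y = 1674.80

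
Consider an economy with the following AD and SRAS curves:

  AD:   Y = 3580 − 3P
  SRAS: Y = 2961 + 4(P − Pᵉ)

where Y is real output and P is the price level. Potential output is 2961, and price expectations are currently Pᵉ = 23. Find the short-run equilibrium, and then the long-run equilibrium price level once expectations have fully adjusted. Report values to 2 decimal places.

Short run: P = 101.57, Y = 3275.29. Long run: P = 206.33.

Short run: with Pᵉ = 23, SRAS is Y = 2869 + 4P. Setting AD = SRAS gives 711 = 7P, so P = 101.57 and Y = 3580 − 3P = 3275.29.
Output 3275.29 is above potential 2961, so over time expected prices rise and SRAS shifts left until Y returns to 2961.
Long run: Y = 2961 on the AD curve gives 2961 = 3580 − 3P, so P = 206.33.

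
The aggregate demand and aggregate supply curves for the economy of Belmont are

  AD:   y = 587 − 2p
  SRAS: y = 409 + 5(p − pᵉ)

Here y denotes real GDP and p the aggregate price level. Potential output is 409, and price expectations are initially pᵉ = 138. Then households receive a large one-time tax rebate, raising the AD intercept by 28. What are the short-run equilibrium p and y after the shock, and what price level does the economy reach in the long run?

AD shifts right: new AD is y = 615 − 2p. With pᵉ = 138, SRAS is y = 5p − 281.
Short run: 615 − 2p = 5p − 281 gives 896 = 7p, so p = 128 and y = 615 − 2·128 = 359.
y = 359 is below potential 409; expectations adjust and SRAS shifts right until y = 409.
Long run: on the new AD curve, 409 = 615 − 2p gives p = 103.

Short run: p = 128, y = 359. Long run: p = 103.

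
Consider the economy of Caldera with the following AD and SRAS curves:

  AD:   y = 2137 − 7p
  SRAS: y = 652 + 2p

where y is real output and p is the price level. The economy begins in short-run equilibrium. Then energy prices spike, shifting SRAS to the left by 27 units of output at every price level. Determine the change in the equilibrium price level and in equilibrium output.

This is a negative supply shock: SRAS shifts left.
New SRAS: y = 625 + 2p.
Set AD = SRAS: 2137 − 7p = 625 + 2p, so 1512 = 9p and p = 168.
y = 2137 − 7·168 = 961.
Initially p = 165, y = 982, so Δp = +3 and Δy = -21.

Δp = +3, Δy = -21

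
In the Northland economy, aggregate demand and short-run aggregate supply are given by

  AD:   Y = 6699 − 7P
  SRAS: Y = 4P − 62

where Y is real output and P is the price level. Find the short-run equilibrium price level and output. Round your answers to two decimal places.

P = 614.64, Y = 2396.55

Set AD = SRAS: 6699 − 7P = 4P − 62, so 6761 = 11P and P = 614.64.
Substituting into AD, Y = 6699 − 7P = 2396.55.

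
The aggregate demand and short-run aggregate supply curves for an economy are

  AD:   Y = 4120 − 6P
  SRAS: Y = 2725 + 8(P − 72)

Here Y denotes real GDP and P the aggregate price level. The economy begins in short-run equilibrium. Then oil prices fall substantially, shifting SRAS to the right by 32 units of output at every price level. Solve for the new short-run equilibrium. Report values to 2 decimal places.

P = 138.50, Y = 3289.00

This is a positive supply shock: SRAS shifts right.
New SRAS: Y = 2181 + 8P.
Set AD = SRAS: 4120 − 6P = 2181 + 8P, so 1939 = 14P and P = 138.50.
Substituting into AD, Y = 3289.00.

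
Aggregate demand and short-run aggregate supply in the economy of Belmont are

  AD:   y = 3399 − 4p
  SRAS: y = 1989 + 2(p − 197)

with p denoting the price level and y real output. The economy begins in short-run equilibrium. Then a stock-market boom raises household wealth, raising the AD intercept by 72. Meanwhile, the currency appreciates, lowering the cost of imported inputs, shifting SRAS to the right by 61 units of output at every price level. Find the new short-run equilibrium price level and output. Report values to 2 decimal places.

After both shocks: AD is y = 3471 − 4p and SRAS is y = 1656 + 2p.
Setting them equal: 1815 = 6p, so p = 302.50.
Substituting into AD, y = 2261.00.

p = 302.50, y = 2261.00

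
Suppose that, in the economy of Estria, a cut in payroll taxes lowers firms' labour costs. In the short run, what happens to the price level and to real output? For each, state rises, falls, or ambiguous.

Price level: falls; output: rises

This is a favourable supply shock: SRAS shifts right.
Moving along the downward-sloping AD curve, P falls and Y rises.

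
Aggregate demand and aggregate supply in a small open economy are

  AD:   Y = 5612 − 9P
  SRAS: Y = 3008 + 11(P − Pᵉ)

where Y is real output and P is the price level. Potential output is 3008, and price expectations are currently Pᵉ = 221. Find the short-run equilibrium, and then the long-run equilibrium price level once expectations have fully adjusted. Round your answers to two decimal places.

Short run: with Pᵉ = 221, SRAS is Y = 577 + 11P. Setting AD = SRAS gives 5035 = 20P, so P = 251.75 and Y = 5612 − 9P = 3346.25.
Output 3346.25 is above potential 3008, so over time expected prices rise and SRAS shifts left until Y returns to 3008.
Long run: Y = 3008 on the AD curve gives 3008 = 5612 − 9P, so P = 289.33.

Short run: P = 251.75, Y = 3346.25. Long run: P = 289.33.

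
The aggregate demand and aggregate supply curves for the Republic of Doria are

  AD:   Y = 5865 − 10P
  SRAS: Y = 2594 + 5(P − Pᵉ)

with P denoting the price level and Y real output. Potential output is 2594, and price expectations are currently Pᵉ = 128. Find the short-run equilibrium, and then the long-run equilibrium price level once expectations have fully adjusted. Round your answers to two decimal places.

Short run: P = 260.73, Y = 3257.67. Long run: P = 327.10.

Short run: with Pᵉ = 128, SRAS is Y = 1954 + 5P. Setting AD = SRAS gives 3911 = 15P, so P = 260.73 and Y = 5865 − 10P = 3257.67.
Output 3257.67 is above potential 2594, so over time expected prices rise and SRAS shifts left until Y returns to 2594.
Long run: Y = 2594 on the AD curve gives 2594 = 5865 − 10P, so P = 327.10.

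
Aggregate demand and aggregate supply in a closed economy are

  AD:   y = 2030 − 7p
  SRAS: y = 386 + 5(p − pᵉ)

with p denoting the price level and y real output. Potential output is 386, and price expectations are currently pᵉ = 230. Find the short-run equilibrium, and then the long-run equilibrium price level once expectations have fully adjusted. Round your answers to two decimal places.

Short run: with pᵉ = 230, SRAS is y = 5p − 764. Setting AD = SRAS gives 2794 = 12p, so p = 232.83 and y = 2030 − 7p = 400.17.
Output 400.17 is above potential 386, so over time expected prices rise and SRAS shifts left until y returns to 386.
Long run: y = 386 on the AD curve gives 386 = 2030 − 7p, so p = 234.86.

Short run: p = 232.83, y = 400.17. Long run: p = 234.86.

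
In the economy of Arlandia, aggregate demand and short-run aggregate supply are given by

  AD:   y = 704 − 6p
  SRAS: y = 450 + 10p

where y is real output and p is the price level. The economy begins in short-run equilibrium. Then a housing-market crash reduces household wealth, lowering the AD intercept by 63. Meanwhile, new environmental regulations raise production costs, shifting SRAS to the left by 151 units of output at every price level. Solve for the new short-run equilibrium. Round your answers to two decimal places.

After both shocks: AD is y = 641 − 6p and SRAS is y = 299 + 10p.
Setting them equal: 342 = 16p, so p = 21.38.
Substituting into AD, y = 512.75.

p = 21.38, y = 512.75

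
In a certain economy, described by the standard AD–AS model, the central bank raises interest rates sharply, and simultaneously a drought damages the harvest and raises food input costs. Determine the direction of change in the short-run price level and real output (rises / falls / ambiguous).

The first event is a negative demand shock: AD shifts left, which by itself pushes P down and Y down.
The second is an adverse supply shock: SRAS shifts left, which by itself pushes P up and Y down.
The two shocks push P in opposite directions, so the effect on P is ambiguous. Both shocks push Y down, so Y falls.

Price level: ambiguous; output: falls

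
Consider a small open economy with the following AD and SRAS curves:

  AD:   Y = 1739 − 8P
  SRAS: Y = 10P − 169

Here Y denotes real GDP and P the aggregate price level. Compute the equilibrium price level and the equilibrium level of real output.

Set AD = SRAS: 1739 − 8P = 10P − 169, so 1908 = 18P and P = 106.
Then Y = 1739 − 8·106 = 891.

P = 106, Y = 891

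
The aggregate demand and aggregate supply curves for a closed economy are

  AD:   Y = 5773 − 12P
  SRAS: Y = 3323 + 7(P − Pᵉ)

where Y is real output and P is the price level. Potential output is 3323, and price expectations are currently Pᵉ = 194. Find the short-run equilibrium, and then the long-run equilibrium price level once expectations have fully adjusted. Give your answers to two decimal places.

Short run: P = 200.42, Y = 3367.95. Long run: P = 204.17.

Short run: with Pᵉ = 194, SRAS is Y = 1965 + 7P. Setting AD = SRAS gives 3808 = 19P, so P = 200.42 and Y = 5773 − 12P = 3367.95.
Output 3367.95 is above potential 3323, so over time expected prices rise and SRAS shifts left until Y returns to 3323.
Long run: Y = 3323 on the AD curve gives 3323 = 5773 − 12P, so P = 204.17.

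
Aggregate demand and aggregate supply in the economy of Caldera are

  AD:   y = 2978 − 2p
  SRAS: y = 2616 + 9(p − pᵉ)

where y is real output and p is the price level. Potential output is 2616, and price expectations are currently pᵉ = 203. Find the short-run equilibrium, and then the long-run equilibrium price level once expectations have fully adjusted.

Short run: with pᵉ = 203, SRAS is y = 789 + 9p. Setting AD = SRAS gives 2189 = 11p, so p = 199 and y = 2978 − 2·199 = 2580.
Output 2580 is below potential 2616, so over time expected prices fall and SRAS shifts right until y returns to 2616.
Long run: y = 2616 on the AD curve gives 2616 = 2978 − 2p, so p = 181.

Short run: p = 199, y = 2580. Long run: p = 181.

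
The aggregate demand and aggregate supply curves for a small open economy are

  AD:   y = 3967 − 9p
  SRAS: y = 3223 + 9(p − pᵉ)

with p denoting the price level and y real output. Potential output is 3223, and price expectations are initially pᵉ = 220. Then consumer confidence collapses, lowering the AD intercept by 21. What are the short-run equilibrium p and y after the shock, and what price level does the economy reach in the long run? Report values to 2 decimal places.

Short run: p = 150.17, y = 2594.50. Long run: p = 80.33.

AD shifts left: new AD is y = 3946 − 9p. With pᵉ = 220, SRAS is y = 1243 + 9p.
Short run: 3946 − 9p = 1243 + 9p gives 2703 = 18p, so p = 150.17 and y = 3946 − 9p = 2594.50.
y = 2594.50 is below potential 3223; expectations adjust and SRAS shifts right until y = 3223.
Long run: on the new AD curve, 3223 = 3946 − 9p gives p = 80.33.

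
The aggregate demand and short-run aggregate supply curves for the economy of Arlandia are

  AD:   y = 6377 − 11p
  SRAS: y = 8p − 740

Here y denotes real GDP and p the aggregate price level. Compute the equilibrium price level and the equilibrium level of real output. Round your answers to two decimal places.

p = 374.58, y = 2256.63

Set AD = SRAS: 6377 − 11p = 8p − 740, so 7117 = 19p and p = 374.58.
Substituting into AD, y = 6377 − 11p = 2256.63.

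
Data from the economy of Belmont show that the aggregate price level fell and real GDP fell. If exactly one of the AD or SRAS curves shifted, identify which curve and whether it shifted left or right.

P fell and Y fell. An AD shift moves P and Y in the same direction; an SRAS shift moves them in opposite directions.
Here P and Y moved in the same direction, so the AD curve shifted.
Since Y fell, AD shifted left.

AD shifted left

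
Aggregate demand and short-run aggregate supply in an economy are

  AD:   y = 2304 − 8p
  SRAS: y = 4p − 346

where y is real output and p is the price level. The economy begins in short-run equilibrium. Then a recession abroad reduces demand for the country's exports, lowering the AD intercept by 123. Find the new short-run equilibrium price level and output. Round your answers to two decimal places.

This is a negative demand shock: AD shifts left.
New AD: y = 2181 − 8p.
Set AD = SRAS: 2181 − 8p = 4p − 346, so 2527 = 12p and p = 210.58.
Substituting into AD, y = 496.33.

p = 210.58, y = 496.33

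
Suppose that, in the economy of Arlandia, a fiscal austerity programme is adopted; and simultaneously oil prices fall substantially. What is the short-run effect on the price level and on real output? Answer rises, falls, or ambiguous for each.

Price level: falls; output: ambiguous

The first event is a negative demand shock: AD shifts left, which by itself pushes P down and Y down.
The second is a favourable supply shock: SRAS shifts right, which by itself pushes P down and Y up.
Both shocks push P down, so P falls. The two shocks push Y in opposite directions, so the effect on Y is ambiguous.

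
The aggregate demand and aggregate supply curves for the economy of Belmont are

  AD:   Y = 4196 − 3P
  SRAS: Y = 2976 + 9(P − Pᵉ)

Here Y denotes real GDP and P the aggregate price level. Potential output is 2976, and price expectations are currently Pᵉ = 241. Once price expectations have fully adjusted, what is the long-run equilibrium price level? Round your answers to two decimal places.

Long-run P = 406.67

Short run: with Pᵉ = 241, SRAS is Y = 807 + 9P. Setting AD = SRAS gives 3389 = 12P, so P = 282.42 and Y = 4196 − 3P = 3348.75.
Output 3348.75 is above potential 2976, so over time expected prices rise and SRAS shifts left until Y returns to 2976.
Long run: Y = 2976 on the AD curve gives 2976 = 4196 − 3P, so P = 406.67.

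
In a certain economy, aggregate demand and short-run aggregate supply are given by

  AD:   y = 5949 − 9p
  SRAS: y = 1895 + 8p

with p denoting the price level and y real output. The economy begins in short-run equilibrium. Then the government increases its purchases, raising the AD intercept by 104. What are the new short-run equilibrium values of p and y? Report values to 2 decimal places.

p = 244.59, y = 3851.71

This is a positive demand shock: AD shifts right.
New AD: y = 6053 − 9p.
Set AD = SRAS: 6053 − 9p = 1895 + 8p, so 4158 = 17p and p = 244.59.
Substituting into AD, y = 3851.71.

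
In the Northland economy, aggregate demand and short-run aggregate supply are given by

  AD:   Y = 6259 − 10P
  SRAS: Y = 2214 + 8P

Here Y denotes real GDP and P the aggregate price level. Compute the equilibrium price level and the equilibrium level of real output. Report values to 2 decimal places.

Set AD = SRAS: 6259 − 10P = 2214 + 8P, so 4045 = 18P and P = 224.72.
Substituting into AD, Y = 6259 − 10P = 4011.78.

P = 224.72, Y = 4011.78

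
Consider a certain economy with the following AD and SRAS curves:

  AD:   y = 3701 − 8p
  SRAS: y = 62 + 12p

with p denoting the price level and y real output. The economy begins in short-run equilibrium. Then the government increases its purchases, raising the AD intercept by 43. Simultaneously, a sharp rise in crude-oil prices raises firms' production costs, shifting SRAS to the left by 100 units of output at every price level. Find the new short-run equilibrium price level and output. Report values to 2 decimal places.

p = 189.10, y = 2231.20

After both shocks: AD is y = 3744 − 8p and SRAS is y = 12p − 38.
Setting them equal: 3782 = 20p, so p = 189.10.
Substituting into AD, y = 2231.20.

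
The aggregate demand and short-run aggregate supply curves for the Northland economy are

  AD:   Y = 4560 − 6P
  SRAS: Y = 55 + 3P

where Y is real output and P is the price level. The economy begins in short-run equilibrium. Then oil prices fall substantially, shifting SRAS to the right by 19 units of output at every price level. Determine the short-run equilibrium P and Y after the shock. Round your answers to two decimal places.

P = 498.44, Y = 1569.33

This is a positive supply shock: SRAS shifts right.
New SRAS: Y = 74 + 3P.
Set AD = SRAS: 4560 − 6P = 74 + 3P, so 4486 = 9P and P = 498.44.
Substituting into AD, Y = 1569.33.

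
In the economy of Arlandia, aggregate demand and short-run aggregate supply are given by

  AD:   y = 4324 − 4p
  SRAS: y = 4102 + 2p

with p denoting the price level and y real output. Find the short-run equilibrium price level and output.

p = 37, y = 4176

Set AD = SRAS: 4324 − 4p = 4102 + 2p, so 222 = 6p and p = 37.
Then y = 4324 − 4·37 = 4176.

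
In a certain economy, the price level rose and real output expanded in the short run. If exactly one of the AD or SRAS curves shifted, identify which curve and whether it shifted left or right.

AD shifted right

P rose and Y rose. An AD shift moves P and Y in the same direction; an SRAS shift moves them in opposite directions.
Here P and Y moved in the same direction, so the AD curve shifted.
Since Y rose, AD shifted right.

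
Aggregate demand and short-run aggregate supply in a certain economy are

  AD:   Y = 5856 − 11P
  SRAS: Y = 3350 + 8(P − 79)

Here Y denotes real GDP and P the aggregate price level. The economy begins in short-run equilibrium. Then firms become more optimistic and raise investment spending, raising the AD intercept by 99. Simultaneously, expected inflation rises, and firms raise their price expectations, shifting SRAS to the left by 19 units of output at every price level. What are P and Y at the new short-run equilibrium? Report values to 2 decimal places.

After both shocks: AD is Y = 5955 − 11P and SRAS is Y = 2699 + 8P.
Setting them equal: 3256 = 19P, so P = 171.37.
Substituting into AD, Y = 4069.95.

P = 171.37, Y = 4069.95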